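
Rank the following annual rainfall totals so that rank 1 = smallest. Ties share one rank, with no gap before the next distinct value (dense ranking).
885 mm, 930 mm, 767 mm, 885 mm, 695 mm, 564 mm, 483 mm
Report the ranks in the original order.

Sorted (ascending): 483, 564, 695, 767, 885, 885, 930
The 2 values of 885 share dense rank 5.
Remaining distinct values take the next consecutive integers.

5, 6, 4, 5, 3, 2, 1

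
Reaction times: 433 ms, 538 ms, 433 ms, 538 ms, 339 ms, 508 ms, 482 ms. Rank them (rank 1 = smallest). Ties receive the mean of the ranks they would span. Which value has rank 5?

Sorted (ascending): 339, 433, 433, 482, 508, 538, 538
The 2 values of 433 occupy positions 2–3 → average rank (2+3)/2 = 2.5.
The 2 values of 538 occupy positions 6–7 → average rank (6+7)/2 = 6.5.
Rank 5 → value 508.

508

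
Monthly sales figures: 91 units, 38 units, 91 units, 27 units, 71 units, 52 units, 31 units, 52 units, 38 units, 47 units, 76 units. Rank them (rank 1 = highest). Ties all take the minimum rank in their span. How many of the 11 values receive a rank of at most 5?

Sorted (descending): 91, 91, 76, 71, 52, 52, 47, 38, 38, 31, 27
The 2 values of 91 occupy positions 1–2 → each gets rank 1.
The 2 values of 52 occupy positions 5–6 → each gets rank 5.
The 2 values of 38 occupy positions 8–9 → each gets rank 8.
Ranks ≤ 5: {1, 1, 3, 4, 5, 5} → 6 values.

6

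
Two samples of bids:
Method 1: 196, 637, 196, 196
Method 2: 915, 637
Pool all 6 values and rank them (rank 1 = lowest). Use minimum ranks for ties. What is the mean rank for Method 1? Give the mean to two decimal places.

Sorted (ascending): 196, 196, 196, 637, 637, 915
The 3 values of 196 occupy positions 1–3 → each gets rank 1.
The 2 values of 637 occupy positions 4–5 → each gets rank 4.
Method 1 values → pooled ranks: 196→1, 637→4, 196→1, 196→1
Mean rank = (1 + 4 + 1 + 1) / 4 = 1.75

1.75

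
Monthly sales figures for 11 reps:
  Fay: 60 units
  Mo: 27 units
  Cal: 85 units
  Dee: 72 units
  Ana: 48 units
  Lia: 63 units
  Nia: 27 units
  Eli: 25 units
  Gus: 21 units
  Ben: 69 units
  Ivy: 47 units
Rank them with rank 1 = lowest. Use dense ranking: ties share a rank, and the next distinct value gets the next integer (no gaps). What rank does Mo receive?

3

Sorted (ascending): 21, 25, 27, 27, 47, 48, 60, 63, 69, 72, 85
The 2 values of 27 share dense rank 3.
Remaining distinct values take the next consecutive integers.
Mo has value 27 units → rank 3.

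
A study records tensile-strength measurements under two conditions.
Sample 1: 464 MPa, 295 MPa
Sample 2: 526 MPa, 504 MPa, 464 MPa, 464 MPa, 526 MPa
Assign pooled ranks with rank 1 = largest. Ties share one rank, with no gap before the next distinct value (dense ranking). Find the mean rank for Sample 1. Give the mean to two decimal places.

Sorted (descending): 526, 526, 504, 464, 464, 464, 295
The 2 values of 526 share dense rank 1.
The 3 values of 464 share dense rank 3.
Remaining distinct values take the next consecutive integers.
Sample 1 values → pooled ranks: 464→3, 295→4
Mean rank = (3 + 4) / 2 = 3.50

3.50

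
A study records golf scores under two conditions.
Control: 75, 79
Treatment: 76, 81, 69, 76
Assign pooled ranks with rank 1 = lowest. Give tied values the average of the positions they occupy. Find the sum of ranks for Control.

Sorted (ascending): 69, 75, 76, 76, 79, 81
The 2 values of 76 occupy positions 3–4 → average rank (3+4)/2 = 3.5.
Control values → pooled ranks: 75→2, 79→5
Rank sum = 2 + 5 = 7

7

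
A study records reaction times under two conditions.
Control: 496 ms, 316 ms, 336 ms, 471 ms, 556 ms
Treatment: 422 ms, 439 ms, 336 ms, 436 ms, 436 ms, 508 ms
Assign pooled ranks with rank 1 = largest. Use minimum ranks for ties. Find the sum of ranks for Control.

Sorted (descending): 556, 508, 496, 471, 439, 436, 436, 422, 336, 336, 316
The 2 values of 436 occupy positions 6–7 → each gets rank 6.
The 2 values of 336 occupy positions 9–10 → each gets rank 9.
Control values → pooled ranks: 496→3, 316→11, 336→9, 471→4, 556→1
Rank sum = 3 + 11 + 9 + 4 + 1 = 28

28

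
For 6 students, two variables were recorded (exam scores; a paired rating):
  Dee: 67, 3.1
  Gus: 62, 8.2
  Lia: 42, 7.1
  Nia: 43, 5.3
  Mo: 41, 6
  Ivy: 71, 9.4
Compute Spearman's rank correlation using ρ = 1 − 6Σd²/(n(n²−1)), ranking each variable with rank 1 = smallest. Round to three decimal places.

0.257

Ranks of variable 1: 5, 4, 2, 3, 1, 6
Ranks of variable 2: 1, 5, 4, 2, 3, 6
d = r₁ − r₂: 4, -1, -2, 1, -2, 0
d²: 16, 1, 4, 1, 4, 0; Σd² = 26
ρ = 1 − 6·26/(6·35) = 1 − 156/210 = 0.257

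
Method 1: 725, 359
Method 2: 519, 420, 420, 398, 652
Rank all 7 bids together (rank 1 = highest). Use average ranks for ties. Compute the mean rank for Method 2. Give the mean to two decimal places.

Sorted (descending): 725, 652, 519, 420, 420, 398, 359
The 2 values of 420 occupy positions 4–5 → average rank (4+5)/2 = 4.5.
Method 2 values → pooled ranks: 519→3, 420→4.5, 420→4.5, 398→6, 652→2
Mean rank = (3 + 4.5 + 4.5 + 6 + 2) / 5 = 4.00

4.00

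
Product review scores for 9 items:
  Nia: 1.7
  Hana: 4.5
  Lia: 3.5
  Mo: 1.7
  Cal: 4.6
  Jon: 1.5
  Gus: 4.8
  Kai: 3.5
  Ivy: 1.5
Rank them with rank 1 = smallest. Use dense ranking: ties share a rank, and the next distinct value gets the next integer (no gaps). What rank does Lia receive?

Sorted (ascending): 1.5, 1.5, 1.7, 1.7, 3.5, 3.5, 4.5, 4.6, 4.8
The 2 values of 1.5 share dense rank 1.
The 2 values of 1.7 share dense rank 2.
The 2 values of 3.5 share dense rank 3.
Remaining distinct values take the next consecutive integers.
Lia has value 3.5 → rank 3.

3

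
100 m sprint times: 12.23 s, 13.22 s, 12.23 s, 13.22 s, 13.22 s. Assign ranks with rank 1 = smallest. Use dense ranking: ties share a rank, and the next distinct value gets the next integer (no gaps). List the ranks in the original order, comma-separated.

1, 2, 1, 2, 2

Sorted (ascending): 12.23, 12.23, 13.22, 13.22, 13.22
The 2 values of 12.23 share dense rank 1.
The 3 values of 13.22 share dense rank 2.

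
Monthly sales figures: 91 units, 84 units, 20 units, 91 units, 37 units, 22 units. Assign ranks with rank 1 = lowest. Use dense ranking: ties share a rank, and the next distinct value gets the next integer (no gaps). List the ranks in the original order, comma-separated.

Sorted (ascending): 20, 22, 37, 84, 91, 91
The 2 values of 91 share dense rank 5.
Remaining distinct values take the next consecutive integers.

5, 4, 1, 5, 3, 2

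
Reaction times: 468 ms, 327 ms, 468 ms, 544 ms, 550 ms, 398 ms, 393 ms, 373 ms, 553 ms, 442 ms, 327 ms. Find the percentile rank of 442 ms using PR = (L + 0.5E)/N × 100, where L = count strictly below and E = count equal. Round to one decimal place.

N = 11.
Strictly below 442: 5. Equal to 442: 1.
PR = (5 + 0.5·1)/11 × 100 = 50.0

50.0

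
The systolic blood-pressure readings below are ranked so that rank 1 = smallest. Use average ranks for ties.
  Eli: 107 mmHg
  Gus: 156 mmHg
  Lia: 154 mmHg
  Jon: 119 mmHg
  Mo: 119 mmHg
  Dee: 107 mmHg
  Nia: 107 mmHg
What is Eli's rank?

Sorted (ascending): 107, 107, 107, 119, 119, 154, 156
The 3 values of 107 occupy positions 1–3 → average rank 2.
The 2 values of 119 occupy positions 4–5 → average rank (4+5)/2 = 4.5.
Eli has value 107 mmHg → rank 2.

2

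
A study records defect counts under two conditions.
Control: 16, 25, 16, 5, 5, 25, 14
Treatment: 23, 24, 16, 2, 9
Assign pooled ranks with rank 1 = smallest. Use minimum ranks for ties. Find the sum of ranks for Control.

43

Sorted (ascending): 2, 5, 5, 9, 14, 16, 16, 16, 23, 24, 25, 25
The 2 values of 5 occupy positions 2–3 → each gets rank 2.
The 3 values of 16 occupy positions 6–8 → each gets rank 6.
The 2 values of 25 occupy positions 11–12 → each gets rank 11.
Control values → pooled ranks: 16→6, 25→11, 16→6, 5→2, 5→2, 25→11, 14→5
Rank sum = 6 + 11 + 6 + 2 + 2 + 11 + 5 = 43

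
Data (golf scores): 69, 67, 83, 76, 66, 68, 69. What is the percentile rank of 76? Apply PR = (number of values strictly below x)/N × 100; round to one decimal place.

N = 7.
Strictly below 76: 5. Equal to 76: 1.
PR = 5/7 × 100 = 71.4

71.4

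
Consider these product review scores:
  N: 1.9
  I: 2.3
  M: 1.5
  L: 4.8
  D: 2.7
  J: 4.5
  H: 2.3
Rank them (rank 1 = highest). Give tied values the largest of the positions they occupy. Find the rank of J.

Sorted (descending): 4.8, 4.5, 2.7, 2.3, 2.3, 1.9, 1.5
The 2 values of 2.3 occupy positions 4–5 → each gets rank 5.
J has value 4.5 → rank 2.

2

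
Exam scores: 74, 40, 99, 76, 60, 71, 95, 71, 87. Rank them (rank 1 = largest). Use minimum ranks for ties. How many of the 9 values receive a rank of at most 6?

Sorted (descending): 99, 95, 87, 76, 74, 71, 71, 60, 40
The 2 values of 71 occupy positions 6–7 → each gets rank 6.
Ranks ≤ 6: {1, 2, 3, 4, 5, 6, 6} → 7 values.

7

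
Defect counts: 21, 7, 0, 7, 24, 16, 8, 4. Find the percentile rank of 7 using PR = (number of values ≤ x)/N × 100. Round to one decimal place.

N = 8.
Strictly below 7: 2. Equal to 7: 2.
PR = 4/8 × 100 = 50.0

50.0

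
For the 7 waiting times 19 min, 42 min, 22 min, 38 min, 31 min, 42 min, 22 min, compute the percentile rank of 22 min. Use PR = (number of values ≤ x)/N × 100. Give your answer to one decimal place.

42.9

N = 7.
Strictly below 22: 1. Equal to 22: 2.
PR = 3/7 × 100 = 42.9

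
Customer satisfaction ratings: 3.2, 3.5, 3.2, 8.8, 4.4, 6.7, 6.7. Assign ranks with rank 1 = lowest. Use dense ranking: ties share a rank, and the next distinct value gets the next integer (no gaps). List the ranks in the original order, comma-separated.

Sorted (ascending): 3.2, 3.2, 3.5, 4.4, 6.7, 6.7, 8.8
The 2 values of 3.2 share dense rank 1.
The 2 values of 6.7 share dense rank 4.
Remaining distinct values take the next consecutive integers.

1, 2, 1, 5, 3, 4, 4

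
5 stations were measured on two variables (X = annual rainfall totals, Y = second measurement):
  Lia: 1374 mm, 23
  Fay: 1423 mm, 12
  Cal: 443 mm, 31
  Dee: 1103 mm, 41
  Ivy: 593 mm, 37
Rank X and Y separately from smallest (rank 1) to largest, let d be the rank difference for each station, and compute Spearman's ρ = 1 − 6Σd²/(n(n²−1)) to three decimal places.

-0.600

Ranks of variable 1: 4, 5, 1, 3, 2
Ranks of variable 2: 2, 1, 3, 5, 4
d = r₁ − r₂: 2, 4, -2, -2, -2
d²: 4, 16, 4, 4, 4; Σd² = 32
ρ = 1 − 6·32/(5·24) = 1 − 192/120 = -0.600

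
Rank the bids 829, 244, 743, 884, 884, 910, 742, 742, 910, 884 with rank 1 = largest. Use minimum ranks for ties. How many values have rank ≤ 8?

Sorted (descending): 910, 910, 884, 884, 884, 829, 743, 742, 742, 244
The 2 values of 910 occupy positions 1–2 → each gets rank 1.
The 3 values of 884 occupy positions 3–5 → each gets rank 3.
The 2 values of 742 occupy positions 8–9 → each gets rank 8.
Ranks ≤ 8: {1, 1, 3, 3, 3, 6, 7, 8, 8} → 9 values.

9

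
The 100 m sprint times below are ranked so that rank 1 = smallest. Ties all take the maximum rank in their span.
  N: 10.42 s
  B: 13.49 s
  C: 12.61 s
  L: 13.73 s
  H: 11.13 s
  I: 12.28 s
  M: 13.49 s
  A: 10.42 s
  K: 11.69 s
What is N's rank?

2

Sorted (ascending): 10.42, 10.42, 11.13, 11.69, 12.28, 12.61, 13.49, 13.49, 13.73
The 2 values of 10.42 occupy positions 1–2 → each gets rank 2.
The 2 values of 13.49 occupy positions 7–8 → each gets rank 8.
N has value 10.42 s → rank 2.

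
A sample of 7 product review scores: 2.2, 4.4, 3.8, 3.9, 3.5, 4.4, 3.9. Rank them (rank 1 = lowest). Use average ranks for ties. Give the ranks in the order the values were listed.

1, 6.5, 3, 4.5, 2, 6.5, 4.5

Sorted (ascending): 2.2, 3.5, 3.8, 3.9, 3.9, 4.4, 4.4
The 2 values of 3.9 occupy positions 4–5 → average rank (4+5)/2 = 4.5.
The 2 values of 4.4 occupy positions 6–7 → average rank (6+7)/2 = 6.5.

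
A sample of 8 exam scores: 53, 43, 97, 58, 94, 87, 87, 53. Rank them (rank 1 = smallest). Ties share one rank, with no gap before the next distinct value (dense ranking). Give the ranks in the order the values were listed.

Sorted (ascending): 43, 53, 53, 58, 87, 87, 94, 97
The 2 values of 53 share dense rank 2.
The 2 values of 87 share dense rank 4.
Remaining distinct values take the next consecutive integers.

2, 1, 6, 3, 5, 4, 4, 2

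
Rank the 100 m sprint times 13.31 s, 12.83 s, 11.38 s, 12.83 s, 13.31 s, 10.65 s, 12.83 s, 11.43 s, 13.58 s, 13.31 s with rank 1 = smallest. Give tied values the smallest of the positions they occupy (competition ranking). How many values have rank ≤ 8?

Sorted (ascending): 10.65, 11.38, 11.43, 12.83, 12.83, 12.83, 13.31, 13.31, 13.31, 13.58
The 3 values of 12.83 occupy positions 4–6 → each gets rank 4.
The 3 values of 13.31 occupy positions 7–9 → each gets rank 7.
Ranks ≤ 8: {1, 2, 3, 4, 4, 4, 7, 7, 7} → 9 values.

9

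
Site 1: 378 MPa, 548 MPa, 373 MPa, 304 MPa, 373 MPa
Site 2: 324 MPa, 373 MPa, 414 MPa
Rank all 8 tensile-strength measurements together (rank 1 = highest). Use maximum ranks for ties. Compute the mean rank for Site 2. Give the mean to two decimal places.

Sorted (descending): 548, 414, 378, 373, 373, 373, 324, 304
The 3 values of 373 occupy positions 4–6 → each gets rank 6.
Site 2 values → pooled ranks: 324→7, 373→6, 414→2
Mean rank = (7 + 6 + 2) / 3 = 5.00

5.00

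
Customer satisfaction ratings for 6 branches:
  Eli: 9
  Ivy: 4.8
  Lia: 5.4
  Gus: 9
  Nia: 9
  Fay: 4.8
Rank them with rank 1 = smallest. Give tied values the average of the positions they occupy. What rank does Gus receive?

Sorted (ascending): 4.8, 4.8, 5.4, 9, 9, 9
The 2 values of 4.8 occupy positions 1–2 → average rank (1+2)/2 = 1.5.
The 3 values of 9 occupy positions 4–6 → average rank 5.
Gus has value 9 → rank 5.

5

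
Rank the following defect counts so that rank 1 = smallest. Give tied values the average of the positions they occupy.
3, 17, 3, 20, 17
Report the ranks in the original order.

Sorted (ascending): 3, 3, 17, 17, 20
The 2 values of 3 occupy positions 1–2 → average rank (1+2)/2 = 1.5.
The 2 values of 17 occupy positions 3–4 → average rank (3+4)/2 = 3.5.

1.5, 3.5, 1.5, 5, 3.5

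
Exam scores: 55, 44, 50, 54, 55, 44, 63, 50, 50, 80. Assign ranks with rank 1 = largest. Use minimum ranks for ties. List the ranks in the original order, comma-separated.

Sorted (descending): 80, 63, 55, 55, 54, 50, 50, 50, 44, 44
The 2 values of 55 occupy positions 3–4 → each gets rank 3.
The 3 values of 50 occupy positions 6–8 → each gets rank 6.
The 2 values of 44 occupy positions 9–10 → each gets rank 9.

3, 9, 6, 5, 3, 9, 2, 6, 6, 1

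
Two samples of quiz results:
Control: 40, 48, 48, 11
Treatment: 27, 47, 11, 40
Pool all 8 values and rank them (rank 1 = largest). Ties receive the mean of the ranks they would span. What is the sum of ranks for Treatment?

Sorted (descending): 48, 48, 47, 40, 40, 27, 11, 11
The 2 values of 48 occupy positions 1–2 → average rank (1+2)/2 = 1.5.
The 2 values of 40 occupy positions 4–5 → average rank (4+5)/2 = 4.5.
The 2 values of 11 occupy positions 7–8 → average rank (7+8)/2 = 7.5.
Treatment values → pooled ranks: 27→6, 47→3, 11→7.5, 40→4.5
Rank sum = 6 + 3 + 7.5 + 4.5 = 21

21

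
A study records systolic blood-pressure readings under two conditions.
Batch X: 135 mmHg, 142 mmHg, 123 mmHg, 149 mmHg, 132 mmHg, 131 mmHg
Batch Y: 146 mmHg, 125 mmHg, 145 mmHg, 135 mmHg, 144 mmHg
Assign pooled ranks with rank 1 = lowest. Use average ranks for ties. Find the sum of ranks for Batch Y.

Sorted (ascending): 123, 125, 131, 132, 135, 135, 142, 144, 145, 146, 149
The 2 values of 135 occupy positions 5–6 → average rank (5+6)/2 = 5.5.
Batch Y values → pooled ranks: 146→10, 125→2, 145→9, 135→5.5, 144→8
Rank sum = 10 + 2 + 9 + 5.5 + 8 = 34.5

34.5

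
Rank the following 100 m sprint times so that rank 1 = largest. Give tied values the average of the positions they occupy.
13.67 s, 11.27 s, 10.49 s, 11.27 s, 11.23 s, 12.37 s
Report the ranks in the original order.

Sorted (descending): 13.67, 12.37, 11.27, 11.27, 11.23, 10.49
The 2 values of 11.27 occupy positions 3–4 → average rank (3+4)/2 = 3.5.

1, 3.5, 6, 3.5, 5, 2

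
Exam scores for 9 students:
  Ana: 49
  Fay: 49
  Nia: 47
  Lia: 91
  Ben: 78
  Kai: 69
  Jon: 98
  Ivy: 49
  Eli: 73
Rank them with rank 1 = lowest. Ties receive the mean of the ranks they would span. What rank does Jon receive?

Sorted (ascending): 47, 49, 49, 49, 69, 73, 78, 91, 98
The 3 values of 49 occupy positions 2–4 → average rank 3.
Jon has value 98 → rank 9.

9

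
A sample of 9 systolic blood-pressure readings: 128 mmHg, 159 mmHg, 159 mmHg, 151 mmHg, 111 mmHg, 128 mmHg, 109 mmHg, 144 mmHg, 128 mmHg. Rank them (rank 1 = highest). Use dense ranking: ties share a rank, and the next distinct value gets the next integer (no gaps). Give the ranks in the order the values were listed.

Sorted (descending): 159, 159, 151, 144, 128, 128, 128, 111, 109
The 2 values of 159 share dense rank 1.
The 3 values of 128 share dense rank 4.
Remaining distinct values take the next consecutive integers.

4, 1, 1, 2, 5, 4, 6, 3, 4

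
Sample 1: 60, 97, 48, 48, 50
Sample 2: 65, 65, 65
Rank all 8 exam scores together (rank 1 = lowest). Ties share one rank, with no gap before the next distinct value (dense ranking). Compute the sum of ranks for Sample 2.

Sorted (ascending): 48, 48, 50, 60, 65, 65, 65, 97
The 2 values of 48 share dense rank 1.
The 3 values of 65 share dense rank 4.
Remaining distinct values take the next consecutive integers.
Sample 2 values → pooled ranks: 65→4, 65→4, 65→4
Rank sum = 4 + 4 + 4 = 12

12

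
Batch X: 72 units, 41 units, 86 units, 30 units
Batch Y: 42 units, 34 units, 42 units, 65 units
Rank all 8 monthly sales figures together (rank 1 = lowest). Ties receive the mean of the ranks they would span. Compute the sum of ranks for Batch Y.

17

Sorted (ascending): 30, 34, 41, 42, 42, 65, 72, 86
The 2 values of 42 occupy positions 4–5 → average rank (4+5)/2 = 4.5.
Batch Y values → pooled ranks: 42→4.5, 34→2, 42→4.5, 65→6
Rank sum = 4.5 + 2 + 4.5 + 6 = 17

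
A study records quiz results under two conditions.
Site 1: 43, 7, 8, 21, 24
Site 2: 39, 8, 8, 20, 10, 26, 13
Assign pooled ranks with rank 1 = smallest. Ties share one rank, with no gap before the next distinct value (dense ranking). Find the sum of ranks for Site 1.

26

Sorted (ascending): 7, 8, 8, 8, 10, 13, 20, 21, 24, 26, 39, 43
The 3 values of 8 share dense rank 2.
Remaining distinct values take the next consecutive integers.
Site 1 values → pooled ranks: 43→10, 7→1, 8→2, 21→6, 24→7
Rank sum = 10 + 1 + 2 + 6 + 7 = 26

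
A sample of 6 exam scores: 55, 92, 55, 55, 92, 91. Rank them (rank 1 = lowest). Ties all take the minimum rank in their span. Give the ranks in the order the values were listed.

Sorted (ascending): 55, 55, 55, 91, 92, 92
The 3 values of 55 occupy positions 1–3 → each gets rank 1.
The 2 values of 92 occupy positions 5–6 → each gets rank 5.

1, 5, 1, 1, 5, 4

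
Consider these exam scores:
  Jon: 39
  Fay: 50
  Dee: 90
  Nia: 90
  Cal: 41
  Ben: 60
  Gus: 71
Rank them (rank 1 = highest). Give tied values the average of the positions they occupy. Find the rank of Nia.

Sorted (descending): 90, 90, 71, 60, 50, 41, 39
The 2 values of 90 occupy positions 1–2 → average rank (1+2)/2 = 1.5.
Nia has value 90 → rank 1.5.

1.5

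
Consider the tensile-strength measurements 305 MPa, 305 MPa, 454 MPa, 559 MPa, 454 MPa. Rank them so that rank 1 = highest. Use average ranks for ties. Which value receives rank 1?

Sorted (descending): 559, 454, 454, 305, 305
The 2 values of 454 occupy positions 2–3 → average rank (2+3)/2 = 2.5.
The 2 values of 305 occupy positions 4–5 → average rank (4+5)/2 = 4.5.
Rank 1 → value 559.

559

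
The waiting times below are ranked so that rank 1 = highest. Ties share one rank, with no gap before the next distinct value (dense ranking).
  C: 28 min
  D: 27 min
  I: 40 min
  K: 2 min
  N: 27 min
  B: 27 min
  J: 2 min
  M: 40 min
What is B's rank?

3

Sorted (descending): 40, 40, 28, 27, 27, 27, 2, 2
The 2 values of 40 share dense rank 1.
The 3 values of 27 share dense rank 3.
The 2 values of 2 share dense rank 4.
Remaining distinct values take the next consecutive integers.
B has value 27 min → rank 3.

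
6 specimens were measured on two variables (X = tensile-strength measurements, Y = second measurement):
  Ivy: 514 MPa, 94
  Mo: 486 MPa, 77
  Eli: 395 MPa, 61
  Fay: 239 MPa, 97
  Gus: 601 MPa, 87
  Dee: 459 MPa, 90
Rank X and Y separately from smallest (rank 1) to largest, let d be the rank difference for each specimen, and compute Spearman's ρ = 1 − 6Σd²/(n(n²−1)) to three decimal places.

Ranks of variable 1: 5, 4, 2, 1, 6, 3
Ranks of variable 2: 5, 2, 1, 6, 3, 4
d = r₁ − r₂: 0, 2, 1, -5, 3, -1
d²: 0, 4, 1, 25, 9, 1; Σd² = 40
ρ = 1 − 6·40/(6·35) = 1 − 240/210 = -0.143

-0.143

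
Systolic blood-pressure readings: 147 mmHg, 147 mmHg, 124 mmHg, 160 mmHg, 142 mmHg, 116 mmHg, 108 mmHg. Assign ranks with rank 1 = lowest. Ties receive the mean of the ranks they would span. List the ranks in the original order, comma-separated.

Sorted (ascending): 108, 116, 124, 142, 147, 147, 160
The 2 values of 147 occupy positions 5–6 → average rank (5+6)/2 = 5.5.

5.5, 5.5, 3, 7, 4, 2, 1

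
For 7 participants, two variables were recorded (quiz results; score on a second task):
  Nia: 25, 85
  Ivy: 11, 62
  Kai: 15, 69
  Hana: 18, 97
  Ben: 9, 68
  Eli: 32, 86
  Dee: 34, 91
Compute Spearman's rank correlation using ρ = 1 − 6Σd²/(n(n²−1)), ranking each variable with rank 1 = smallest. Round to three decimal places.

0.750

Ranks of variable 1: 5, 2, 3, 4, 1, 6, 7
Ranks of variable 2: 4, 1, 3, 7, 2, 5, 6
d = r₁ − r₂: 1, 1, 0, -3, -1, 1, 1
d²: 1, 1, 0, 9, 1, 1, 1; Σd² = 14
ρ = 1 − 6·14/(7·48) = 1 − 84/336 = 0.750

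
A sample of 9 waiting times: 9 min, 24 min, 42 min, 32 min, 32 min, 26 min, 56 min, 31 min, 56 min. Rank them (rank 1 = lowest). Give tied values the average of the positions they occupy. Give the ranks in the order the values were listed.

Sorted (ascending): 9, 24, 26, 31, 32, 32, 42, 56, 56
The 2 values of 32 occupy positions 5–6 → average rank (5+6)/2 = 5.5.
The 2 values of 56 occupy positions 8–9 → average rank (8+9)/2 = 8.5.

1, 2, 7, 5.5, 5.5, 3, 8.5, 4, 8.5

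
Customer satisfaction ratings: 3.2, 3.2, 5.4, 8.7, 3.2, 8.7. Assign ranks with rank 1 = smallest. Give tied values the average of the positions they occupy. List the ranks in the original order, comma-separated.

Sorted (ascending): 3.2, 3.2, 3.2, 5.4, 8.7, 8.7
The 3 values of 3.2 occupy positions 1–3 → average rank 2.
The 2 values of 8.7 occupy positions 5–6 → average rank (5+6)/2 = 5.5.

2, 2, 4, 5.5, 2, 5.5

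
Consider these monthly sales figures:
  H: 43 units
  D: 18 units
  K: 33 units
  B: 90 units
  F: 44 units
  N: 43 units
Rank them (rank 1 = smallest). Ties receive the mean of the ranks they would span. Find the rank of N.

Sorted (ascending): 18, 33, 43, 43, 44, 90
The 2 values of 43 occupy positions 3–4 → average rank (3+4)/2 = 3.5.
N has value 43 units → rank 3.5.

3.5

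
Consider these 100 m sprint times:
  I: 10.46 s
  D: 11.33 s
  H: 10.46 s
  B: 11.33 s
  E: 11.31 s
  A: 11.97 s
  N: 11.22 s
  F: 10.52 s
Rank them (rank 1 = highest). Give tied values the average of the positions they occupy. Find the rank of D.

Sorted (descending): 11.97, 11.33, 11.33, 11.31, 11.22, 10.52, 10.46, 10.46
The 2 values of 11.33 occupy positions 2–3 → average rank (2+3)/2 = 2.5.
The 2 values of 10.46 occupy positions 7–8 → average rank (7+8)/2 = 7.5.
D has value 11.33 s → rank 2.5.

2.5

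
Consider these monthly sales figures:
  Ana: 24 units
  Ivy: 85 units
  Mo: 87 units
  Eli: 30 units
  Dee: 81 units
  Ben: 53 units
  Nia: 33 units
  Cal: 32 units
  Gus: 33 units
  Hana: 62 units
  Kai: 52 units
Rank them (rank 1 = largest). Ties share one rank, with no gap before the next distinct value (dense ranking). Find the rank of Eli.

9

Sorted (descending): 87, 85, 81, 62, 53, 52, 33, 33, 32, 30, 24
The 2 values of 33 share dense rank 7.
Remaining distinct values take the next consecutive integers.
Eli has value 30 units → rank 9.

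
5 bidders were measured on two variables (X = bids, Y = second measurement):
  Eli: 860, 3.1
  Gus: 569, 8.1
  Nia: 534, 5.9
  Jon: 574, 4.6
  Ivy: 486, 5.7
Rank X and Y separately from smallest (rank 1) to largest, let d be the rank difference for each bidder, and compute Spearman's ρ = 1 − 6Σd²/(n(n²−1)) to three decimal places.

-0.600

Ranks of variable 1: 5, 3, 2, 4, 1
Ranks of variable 2: 1, 5, 4, 2, 3
d = r₁ − r₂: 4, -2, -2, 2, -2
d²: 16, 4, 4, 4, 4; Σd² = 32
ρ = 1 − 6·32/(5·24) = 1 − 192/120 = -0.600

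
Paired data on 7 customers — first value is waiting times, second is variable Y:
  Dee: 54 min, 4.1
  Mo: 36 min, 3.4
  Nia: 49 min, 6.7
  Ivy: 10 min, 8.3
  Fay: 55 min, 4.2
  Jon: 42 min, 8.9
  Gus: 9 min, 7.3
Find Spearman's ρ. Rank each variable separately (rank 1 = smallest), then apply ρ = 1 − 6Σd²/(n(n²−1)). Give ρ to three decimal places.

Ranks of variable 1: 6, 3, 5, 2, 7, 4, 1
Ranks of variable 2: 2, 1, 4, 6, 3, 7, 5
d = r₁ − r₂: 4, 2, 1, -4, 4, -3, -4
d²: 16, 4, 1, 16, 16, 9, 16; Σd² = 78
ρ = 1 − 6·78/(7·48) = 1 − 468/336 = -0.393

-0.393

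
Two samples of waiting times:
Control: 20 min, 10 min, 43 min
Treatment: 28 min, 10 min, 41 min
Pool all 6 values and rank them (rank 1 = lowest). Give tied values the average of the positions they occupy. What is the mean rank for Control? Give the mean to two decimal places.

3.50

Sorted (ascending): 10, 10, 20, 28, 41, 43
The 2 values of 10 occupy positions 1–2 → average rank (1+2)/2 = 1.5.
Control values → pooled ranks: 20→3, 10→1.5, 43→6
Mean rank = (3 + 1.5 + 6) / 3 = 3.50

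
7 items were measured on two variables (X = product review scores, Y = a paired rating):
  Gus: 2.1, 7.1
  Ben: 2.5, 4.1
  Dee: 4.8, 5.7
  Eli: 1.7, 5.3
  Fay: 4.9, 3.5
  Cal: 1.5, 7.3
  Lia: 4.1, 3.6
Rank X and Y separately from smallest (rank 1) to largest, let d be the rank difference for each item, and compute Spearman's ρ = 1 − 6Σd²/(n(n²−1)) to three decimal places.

-0.714

Ranks of variable 1: 3, 4, 6, 2, 7, 1, 5
Ranks of variable 2: 6, 3, 5, 4, 1, 7, 2
d = r₁ − r₂: -3, 1, 1, -2, 6, -6, 3
d²: 9, 1, 1, 4, 36, 36, 9; Σd² = 96
ρ = 1 − 6·96/(7·48) = 1 − 576/336 = -0.714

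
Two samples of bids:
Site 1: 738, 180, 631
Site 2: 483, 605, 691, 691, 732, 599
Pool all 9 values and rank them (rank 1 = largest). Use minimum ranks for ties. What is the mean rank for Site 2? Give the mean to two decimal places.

Sorted (descending): 738, 732, 691, 691, 631, 605, 599, 483, 180
The 2 values of 691 occupy positions 3–4 → each gets rank 3.
Site 2 values → pooled ranks: 483→8, 605→6, 691→3, 691→3, 732→2, 599→7
Mean rank = (8 + 6 + 3 + 3 + 2 + 7) / 6 = 4.83

4.83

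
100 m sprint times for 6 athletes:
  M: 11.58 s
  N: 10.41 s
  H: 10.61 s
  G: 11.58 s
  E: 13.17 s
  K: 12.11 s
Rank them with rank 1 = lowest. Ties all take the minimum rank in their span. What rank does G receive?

Sorted (ascending): 10.41, 10.61, 11.58, 11.58, 12.11, 13.17
The 2 values of 11.58 occupy positions 3–4 → each gets rank 3.
G has value 11.58 s → rank 3.

3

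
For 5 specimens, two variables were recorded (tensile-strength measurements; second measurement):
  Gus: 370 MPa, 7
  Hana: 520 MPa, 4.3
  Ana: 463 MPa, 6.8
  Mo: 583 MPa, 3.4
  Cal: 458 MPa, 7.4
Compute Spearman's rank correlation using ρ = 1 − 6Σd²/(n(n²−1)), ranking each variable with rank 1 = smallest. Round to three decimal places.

Ranks of variable 1: 1, 4, 3, 5, 2
Ranks of variable 2: 4, 2, 3, 1, 5
d = r₁ − r₂: -3, 2, 0, 4, -3
d²: 9, 4, 0, 16, 9; Σd² = 38
ρ = 1 − 6·38/(5·24) = 1 − 228/120 = -0.900

-0.900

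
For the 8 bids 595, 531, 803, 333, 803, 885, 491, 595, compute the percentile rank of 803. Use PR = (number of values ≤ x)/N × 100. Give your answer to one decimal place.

87.5

N = 8.
Strictly below 803: 5. Equal to 803: 2.
PR = 7/8 × 100 = 87.5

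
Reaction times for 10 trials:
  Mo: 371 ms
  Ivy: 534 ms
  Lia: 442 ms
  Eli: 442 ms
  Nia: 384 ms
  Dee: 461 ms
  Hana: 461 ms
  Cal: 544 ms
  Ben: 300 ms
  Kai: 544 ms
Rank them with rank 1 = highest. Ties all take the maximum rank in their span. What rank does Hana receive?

5

Sorted (descending): 544, 544, 534, 461, 461, 442, 442, 384, 371, 300
The 2 values of 544 occupy positions 1–2 → each gets rank 2.
The 2 values of 461 occupy positions 4–5 → each gets rank 5.
The 2 values of 442 occupy positions 6–7 → each gets rank 7.
Hana has value 461 ms → rank 5.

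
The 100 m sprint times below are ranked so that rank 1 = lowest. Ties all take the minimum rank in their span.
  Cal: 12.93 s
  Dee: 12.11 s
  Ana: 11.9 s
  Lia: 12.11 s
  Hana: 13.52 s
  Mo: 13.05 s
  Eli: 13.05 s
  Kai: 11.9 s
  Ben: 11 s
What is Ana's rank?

Sorted (ascending): 11, 11.9, 11.9, 12.11, 12.11, 12.93, 13.05, 13.05, 13.52
The 2 values of 11.9 occupy positions 2–3 → each gets rank 2.
The 2 values of 12.11 occupy positions 4–5 → each gets rank 4.
The 2 values of 13.05 occupy positions 7–8 → each gets rank 7.
Ana has value 11.9 s → rank 2.

2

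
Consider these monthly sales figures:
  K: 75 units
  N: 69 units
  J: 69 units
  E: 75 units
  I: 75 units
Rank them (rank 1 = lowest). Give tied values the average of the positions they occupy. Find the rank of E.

4

Sorted (ascending): 69, 69, 75, 75, 75
The 2 values of 69 occupy positions 1–2 → average rank (1+2)/2 = 1.5.
The 3 values of 75 occupy positions 3–5 → average rank 4.
E has value 75 units → rank 4.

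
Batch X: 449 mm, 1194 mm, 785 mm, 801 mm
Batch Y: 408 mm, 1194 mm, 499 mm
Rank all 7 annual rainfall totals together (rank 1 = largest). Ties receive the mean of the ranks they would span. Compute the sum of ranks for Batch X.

14.5

Sorted (descending): 1194, 1194, 801, 785, 499, 449, 408
The 2 values of 1194 occupy positions 1–2 → average rank (1+2)/2 = 1.5.
Batch X values → pooled ranks: 449→6, 1194→1.5, 785→4, 801→3
Rank sum = 6 + 1.5 + 4 + 3 = 14.5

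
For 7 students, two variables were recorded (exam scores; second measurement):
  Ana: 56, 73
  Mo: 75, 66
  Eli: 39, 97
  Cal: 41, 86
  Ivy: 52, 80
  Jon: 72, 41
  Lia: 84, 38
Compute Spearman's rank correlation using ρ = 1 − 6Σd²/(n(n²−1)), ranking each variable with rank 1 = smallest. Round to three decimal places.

-0.964

Ranks of variable 1: 4, 6, 1, 2, 3, 5, 7
Ranks of variable 2: 4, 3, 7, 6, 5, 2, 1
d = r₁ − r₂: 0, 3, -6, -4, -2, 3, 6
d²: 0, 9, 36, 16, 4, 9, 36; Σd² = 110
ρ = 1 − 6·110/(7·48) = 1 − 660/336 = -0.964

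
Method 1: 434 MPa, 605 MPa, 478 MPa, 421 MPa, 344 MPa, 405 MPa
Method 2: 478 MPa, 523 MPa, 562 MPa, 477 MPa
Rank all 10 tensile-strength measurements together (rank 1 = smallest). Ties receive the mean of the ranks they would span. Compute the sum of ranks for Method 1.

Sorted (ascending): 344, 405, 421, 434, 477, 478, 478, 523, 562, 605
The 2 values of 478 occupy positions 6–7 → average rank (6+7)/2 = 6.5.
Method 1 values → pooled ranks: 434→4, 605→10, 478→6.5, 421→3, 344→1, 405→2
Rank sum = 4 + 10 + 6.5 + 3 + 1 + 2 = 26.5

26.5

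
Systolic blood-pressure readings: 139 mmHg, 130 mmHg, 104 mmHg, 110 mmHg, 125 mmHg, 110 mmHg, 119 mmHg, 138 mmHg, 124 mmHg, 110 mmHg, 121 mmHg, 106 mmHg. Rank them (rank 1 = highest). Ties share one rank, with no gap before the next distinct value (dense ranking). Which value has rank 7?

119

Sorted (descending): 139, 138, 130, 125, 124, 121, 119, 110, 110, 110, 106, 104
The 3 values of 110 share dense rank 8.
Remaining distinct values take the next consecutive integers.
Rank 7 → value 119.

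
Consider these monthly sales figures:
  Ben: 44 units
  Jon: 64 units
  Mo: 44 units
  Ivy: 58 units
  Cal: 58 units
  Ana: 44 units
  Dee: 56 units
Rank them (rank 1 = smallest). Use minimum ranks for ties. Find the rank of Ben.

Sorted (ascending): 44, 44, 44, 56, 58, 58, 64
The 3 values of 44 occupy positions 1–3 → each gets rank 1.
The 2 values of 58 occupy positions 5–6 → each gets rank 5.
Ben has value 44 units → rank 1.

1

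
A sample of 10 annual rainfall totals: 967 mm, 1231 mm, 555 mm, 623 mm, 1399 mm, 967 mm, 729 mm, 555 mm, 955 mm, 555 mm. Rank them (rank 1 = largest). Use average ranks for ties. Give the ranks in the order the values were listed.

Sorted (descending): 1399, 1231, 967, 967, 955, 729, 623, 555, 555, 555
The 2 values of 967 occupy positions 3–4 → average rank (3+4)/2 = 3.5.
The 3 values of 555 occupy positions 8–10 → average rank 9.

3.5, 2, 9, 7, 1, 3.5, 6, 9, 5, 9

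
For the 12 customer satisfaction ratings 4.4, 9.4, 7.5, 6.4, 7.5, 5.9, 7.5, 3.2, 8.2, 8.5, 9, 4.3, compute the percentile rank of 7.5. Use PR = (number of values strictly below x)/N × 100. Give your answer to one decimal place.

N = 12.
Strictly below 7.5: 5. Equal to 7.5: 3.
PR = 5/12 × 100 = 41.7

41.7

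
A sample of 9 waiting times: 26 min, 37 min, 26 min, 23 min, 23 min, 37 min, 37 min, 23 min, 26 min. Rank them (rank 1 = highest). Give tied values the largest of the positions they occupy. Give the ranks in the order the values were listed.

Sorted (descending): 37, 37, 37, 26, 26, 26, 23, 23, 23
The 3 values of 37 occupy positions 1–3 → each gets rank 3.
The 3 values of 26 occupy positions 4–6 → each gets rank 6.
The 3 values of 23 occupy positions 7–9 → each gets rank 9.

6, 3, 6, 9, 9, 3, 3, 9, 6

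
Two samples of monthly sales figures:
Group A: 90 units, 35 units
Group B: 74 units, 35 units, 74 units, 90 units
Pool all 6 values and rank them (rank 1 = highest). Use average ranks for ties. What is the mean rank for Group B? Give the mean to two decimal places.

3.50

Sorted (descending): 90, 90, 74, 74, 35, 35
The 2 values of 90 occupy positions 1–2 → average rank (1+2)/2 = 1.5.
The 2 values of 74 occupy positions 3–4 → average rank (3+4)/2 = 3.5.
The 2 values of 35 occupy positions 5–6 → average rank (5+6)/2 = 5.5.
Group B values → pooled ranks: 74→3.5, 35→5.5, 74→3.5, 90→1.5
Mean rank = (3.5 + 5.5 + 3.5 + 1.5) / 4 = 3.50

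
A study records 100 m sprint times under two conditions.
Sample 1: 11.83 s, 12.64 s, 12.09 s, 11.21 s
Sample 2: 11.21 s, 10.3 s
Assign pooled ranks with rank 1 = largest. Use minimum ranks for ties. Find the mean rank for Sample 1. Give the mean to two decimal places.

2.50

Sorted (descending): 12.64, 12.09, 11.83, 11.21, 11.21, 10.3
The 2 values of 11.21 occupy positions 4–5 → each gets rank 4.
Sample 1 values → pooled ranks: 11.83→3, 12.64→1, 12.09→2, 11.21→4
Mean rank = (3 + 1 + 2 + 4) / 4 = 2.50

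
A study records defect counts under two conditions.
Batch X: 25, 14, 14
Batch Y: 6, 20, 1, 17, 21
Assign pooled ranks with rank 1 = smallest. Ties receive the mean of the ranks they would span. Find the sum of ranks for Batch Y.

21

Sorted (ascending): 1, 6, 14, 14, 17, 20, 21, 25
The 2 values of 14 occupy positions 3–4 → average rank (3+4)/2 = 3.5.
Batch Y values → pooled ranks: 6→2, 20→6, 1→1, 17→5, 21→7
Rank sum = 2 + 6 + 1 + 5 + 7 = 21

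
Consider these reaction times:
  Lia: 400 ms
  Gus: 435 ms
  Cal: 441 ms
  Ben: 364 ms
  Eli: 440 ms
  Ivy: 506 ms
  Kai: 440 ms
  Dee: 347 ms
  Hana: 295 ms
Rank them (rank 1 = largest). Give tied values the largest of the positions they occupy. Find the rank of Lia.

Sorted (descending): 506, 441, 440, 440, 435, 400, 364, 347, 295
The 2 values of 440 occupy positions 3–4 → each gets rank 4.
Lia has value 400 ms → rank 6.

6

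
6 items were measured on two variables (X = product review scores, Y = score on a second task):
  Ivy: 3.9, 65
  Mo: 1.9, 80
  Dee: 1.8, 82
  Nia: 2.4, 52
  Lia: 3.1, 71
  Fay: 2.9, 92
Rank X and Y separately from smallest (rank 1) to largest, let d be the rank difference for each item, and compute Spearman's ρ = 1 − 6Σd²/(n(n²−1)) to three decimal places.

Ranks of variable 1: 6, 2, 1, 3, 5, 4
Ranks of variable 2: 2, 4, 5, 1, 3, 6
d = r₁ − r₂: 4, -2, -4, 2, 2, -2
d²: 16, 4, 16, 4, 4, 4; Σd² = 48
ρ = 1 − 6·48/(6·35) = 1 − 288/210 = -0.371

-0.371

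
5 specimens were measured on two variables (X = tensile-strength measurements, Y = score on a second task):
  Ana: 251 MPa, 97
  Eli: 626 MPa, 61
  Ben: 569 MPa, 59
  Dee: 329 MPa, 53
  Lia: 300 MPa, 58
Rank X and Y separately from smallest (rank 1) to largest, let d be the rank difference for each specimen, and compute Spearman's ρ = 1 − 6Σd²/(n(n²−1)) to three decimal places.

Ranks of variable 1: 1, 5, 4, 3, 2
Ranks of variable 2: 5, 4, 3, 1, 2
d = r₁ − r₂: -4, 1, 1, 2, 0
d²: 16, 1, 1, 4, 0; Σd² = 22
ρ = 1 − 6·22/(5·24) = 1 − 132/120 = -0.100

-0.100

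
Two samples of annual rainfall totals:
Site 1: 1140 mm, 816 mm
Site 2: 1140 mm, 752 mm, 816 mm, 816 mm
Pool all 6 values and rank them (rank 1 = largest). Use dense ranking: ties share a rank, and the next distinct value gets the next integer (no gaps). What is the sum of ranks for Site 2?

8

Sorted (descending): 1140, 1140, 816, 816, 816, 752
The 2 values of 1140 share dense rank 1.
The 3 values of 816 share dense rank 2.
Remaining distinct values take the next consecutive integers.
Site 2 values → pooled ranks: 1140→1, 752→3, 816→2, 816→2
Rank sum = 1 + 3 + 2 + 2 = 8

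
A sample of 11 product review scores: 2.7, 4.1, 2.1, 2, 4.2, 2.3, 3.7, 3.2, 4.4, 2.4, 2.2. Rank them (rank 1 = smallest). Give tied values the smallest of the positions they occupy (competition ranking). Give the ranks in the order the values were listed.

Sorted (ascending): 2, 2.1, 2.2, 2.3, 2.4, 2.7, 3.2, 3.7, 4.1, 4.2, 4.4
No ties — each value takes its position as its rank.

6, 9, 2, 1, 10, 4, 8, 7, 11, 5, 3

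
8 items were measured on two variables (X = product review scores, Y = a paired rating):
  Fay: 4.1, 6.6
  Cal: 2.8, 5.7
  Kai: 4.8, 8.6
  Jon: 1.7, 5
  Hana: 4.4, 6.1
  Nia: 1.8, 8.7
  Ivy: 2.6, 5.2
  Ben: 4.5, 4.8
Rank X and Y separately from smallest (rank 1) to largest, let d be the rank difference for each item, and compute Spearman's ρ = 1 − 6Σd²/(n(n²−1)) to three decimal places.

Ranks of variable 1: 5, 4, 8, 1, 6, 2, 3, 7
Ranks of variable 2: 6, 4, 7, 2, 5, 8, 3, 1
d = r₁ − r₂: -1, 0, 1, -1, 1, -6, 0, 6
d²: 1, 0, 1, 1, 1, 36, 0, 36; Σd² = 76
ρ = 1 − 6·76/(8·63) = 1 − 456/504 = 0.095

0.095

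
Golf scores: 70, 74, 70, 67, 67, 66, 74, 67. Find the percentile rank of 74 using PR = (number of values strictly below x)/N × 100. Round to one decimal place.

N = 8.
Strictly below 74: 6. Equal to 74: 2.
PR = 6/8 × 100 = 75.0

75.0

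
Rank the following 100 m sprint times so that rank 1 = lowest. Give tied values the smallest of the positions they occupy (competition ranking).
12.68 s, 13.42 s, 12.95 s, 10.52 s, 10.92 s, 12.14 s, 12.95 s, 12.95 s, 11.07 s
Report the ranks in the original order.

Sorted (ascending): 10.52, 10.92, 11.07, 12.14, 12.68, 12.95, 12.95, 12.95, 13.42
The 3 values of 12.95 occupy positions 6–8 → each gets rank 6.

5, 9, 6, 1, 2, 4, 6, 6, 3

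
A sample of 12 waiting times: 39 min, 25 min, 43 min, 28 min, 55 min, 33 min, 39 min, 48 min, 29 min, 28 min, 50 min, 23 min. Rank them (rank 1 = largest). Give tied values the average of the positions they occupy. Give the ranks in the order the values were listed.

5.5, 11, 4, 9.5, 1, 7, 5.5, 3, 8, 9.5, 2, 12

Sorted (descending): 55, 50, 48, 43, 39, 39, 33, 29, 28, 28, 25, 23
The 2 values of 39 occupy positions 5–6 → average rank (5+6)/2 = 5.5.
The 2 values of 28 occupy positions 9–10 → average rank (9+10)/2 = 9.5.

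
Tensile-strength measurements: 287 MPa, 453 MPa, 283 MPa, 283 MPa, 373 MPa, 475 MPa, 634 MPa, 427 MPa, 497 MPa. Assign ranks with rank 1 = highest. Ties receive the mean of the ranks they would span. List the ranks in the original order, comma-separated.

Sorted (descending): 634, 497, 475, 453, 427, 373, 287, 283, 283
The 2 values of 283 occupy positions 8–9 → average rank (8+9)/2 = 8.5.

7, 4, 8.5, 8.5, 6, 3, 1, 5, 2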